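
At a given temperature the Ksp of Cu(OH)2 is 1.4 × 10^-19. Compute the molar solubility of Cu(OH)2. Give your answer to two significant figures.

Cu(OH)2(s) ⇌ Cu^2+(aq) + 2 OH^-(aq)
Ksp = [Cu^2+][OH^-]^2
Let s = molar solubility. Then [Cu^2+] = s and [OH^-] = 2s.
Ksp = s(2s)^2 = 4s^3
s = (1.4 × 10^-19 / 4)^(1/3) = 3.3 × 10^-7 M

s = 3.3e-7 M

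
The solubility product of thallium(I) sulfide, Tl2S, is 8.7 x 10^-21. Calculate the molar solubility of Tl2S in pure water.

s = 1.3 × 10^-7 M

Tl2S(s) ⇌ 2 Tl^+(aq) + S^2-(aq)
Ksp = [Tl^+]^2[S^2-]
With molar solubility s: [Tl^+] = 2s, [S^2-] = s.
Ksp = (2s)^2s = 4s^3
s = (8.7 x 10^-21 / 4)^(1/3) = 1.3 × 10^-7 M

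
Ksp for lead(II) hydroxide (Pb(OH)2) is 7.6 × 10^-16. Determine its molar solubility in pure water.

Pb(OH)2(s) ⇌ Pb^2+(aq) + 2 OH^-(aq)
Ksp = [Pb^2+][OH^-]^2
If s mol/L of Pb(OH)2 dissolves, [Pb^2+] = s and [OH^-] = 2s.
Substituting: Ksp = s(2s)^2 = 4s^3
s = (7.6 × 10^-16 / 4)^(1/3) = 5.7 × 10^-6 M

5.7 × 10^-6 M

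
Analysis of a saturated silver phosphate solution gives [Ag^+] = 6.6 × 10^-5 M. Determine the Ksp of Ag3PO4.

6.3 × 10^-18

Ag3PO4(s) ⇌ 3 Ag^+(aq) + PO4^3-(aq)
Stoichiometry gives [PO4^3-] = (1/3)[Ag^+] = 2.20 × 10^-5 M.
Ksp = [Ag^+]^3[PO4^3-]
Ksp = (6.6 × 10^-5)^3 × 2.20 x 10^-5 = 6.3 × 10^-18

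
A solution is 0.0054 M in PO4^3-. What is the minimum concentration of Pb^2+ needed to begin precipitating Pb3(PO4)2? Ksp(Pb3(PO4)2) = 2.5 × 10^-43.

Pb3(PO4)2(s) ⇌ 3 Pb^2+(aq) + 2 PO4^3-(aq)
Ksp = [Pb^2+]^3[PO4^3-]^2
Precipitation begins when Q = Ksp. With [PO4^3-] = 0.0054 M:
2.5 × 10^-43 = (0.0054)^2 × [Pb^2+]^3
[Pb^2+] = (2.5 × 10^-43 / 2.92 x 10^-5)^(1/3) = 2.0 × 10^-13 M

2.0e-13 M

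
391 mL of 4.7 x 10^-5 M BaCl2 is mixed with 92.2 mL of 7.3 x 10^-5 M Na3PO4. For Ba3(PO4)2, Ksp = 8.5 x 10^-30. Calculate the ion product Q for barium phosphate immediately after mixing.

Total volume = 391 + 92.2 = 483.2 mL.
[Ba^2+] = 4.7 × 10^-5 × (391/483.2) = 3.80 × 10^-5 M
[PO4^3-] = 7.3 × 10^-5 × (92.2/483.2) = 1.39 x 10^-5 M
Ba3(PO4)2(s) ⇌ 3 Ba^2+ + 2 PO4^3-, so Q = [Ba^2+]^3[PO4^3-]^2
Q = (3.80 x 10^-5)^3(1.39 x 10^-5)^2 = 1.1 × 10^-23
Q > Ksp, so Ba3(PO4)2 will precipitate.

Q ≈ 1.1 × 10^-23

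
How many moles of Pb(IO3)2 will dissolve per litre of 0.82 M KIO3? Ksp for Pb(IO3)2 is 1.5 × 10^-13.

Pb(IO3)2(s) ⇌ Pb^2+(aq) + 2 IO3^-(aq)
Ksp = [Pb^2+][IO3^-]^2
If s mol/L dissolves here, [Pb^2+] = s, [IO3^-] = 0.82 + 2s ≈ 0.82 (since IO3^- from KIO3 dominates).
Ksp ≈ s × (0.82)^2
s = 2.2 × 10^-13 M
Check: 2s = 4.5 x 10^-13 ≪ 0.82, so the approximation is valid.

s ≈ 2.2 x 10^-13 M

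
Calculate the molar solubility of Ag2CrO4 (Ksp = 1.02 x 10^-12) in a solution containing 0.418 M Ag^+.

Ag2CrO4(s) <=> 2 Ag^+(aq) + CrO4^2-(aq)
Ksp = [Ag^+]^2[CrO4^2-]
Let s be the molar solubility in this solution. [Ag^+] = 0.418 + 2s ≈ 0.418, [CrO4^2-] = s (Ksp is small, so little additional dissolves).
Ksp ≈ (0.418)^2 × s
s = 5.84 × 10^-12 M
Check: 2s = 1.2 × 10^-11 ≪ 0.418, so the approximation is valid.

s ≈ 5.84 x 10^-12 M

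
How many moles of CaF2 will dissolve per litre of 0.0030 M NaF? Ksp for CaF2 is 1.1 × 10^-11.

s = 1.2e-6 M

CaF2(s) ⇌ Ca^2+(aq) + 2 F^-(aq)
Ksp = [Ca^2+][F^-]^2
Let s be the molar solubility in this solution. [Ca^2+] = s, [F^-] = 0.0030 + 2s ≈ 0.0030 (Ksp is small, so little additional dissolves).
Ksp ≈ s × (0.0030)^2
s = 1.2 × 10^-6 M
Check: 2s = 2.4 x 10^-6 ≪ 0.0030, so the approximation is valid.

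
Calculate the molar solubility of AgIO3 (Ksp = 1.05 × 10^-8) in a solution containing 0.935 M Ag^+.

AgIO3(s) ⇌ Ag^+ + IO3^-
Ksp = [Ag^+][IO3^-]
Let s be the molar solubility in this solution. [Ag^+] = 0.935 + s ≈ 0.935, [IO3^-] = s (common-ion effect: Ag^+ is already 0.935 M).
Ksp ≈ 0.935 × s
s = 1.12 x 10^-8 M
Check: s = 1.1 × 10^-8 ≪ 0.935, so the approximation is valid.

s = 1.12e-8 M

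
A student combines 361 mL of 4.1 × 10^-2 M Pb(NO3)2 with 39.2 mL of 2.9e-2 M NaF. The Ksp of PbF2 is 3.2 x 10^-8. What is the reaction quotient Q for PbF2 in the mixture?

Q ≈ 3.0 × 10^-7

Total volume = 361 + 39.2 = 400.2 mL.
[Pb^2+] = 4.1 x 10^-2 × (361/400.2) = 3.70 × 10^-2 M
[F^-] = 2.9 x 10^-2 × (39.2/400.2) = 2.84 × 10^-3 M
PbF2(s) ⇌ Pb^2+(aq) + 2 F^-(aq), so Q = [Pb^2+][F^-]^2
Q = (3.70 × 10^-2)(2.84 × 10^-3)^2 = 3.0 × 10^-7
Q > Ksp, so PbF2 will precipitate.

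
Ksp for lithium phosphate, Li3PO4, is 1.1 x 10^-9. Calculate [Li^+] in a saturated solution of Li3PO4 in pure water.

[Li^+] = 7.6 x 10^-3 M

Li3PO4(s) <=> 3 Li^+ + PO4^3-
Ksp = [Li^+]^3[PO4^3-]
If s mol/L of Li3PO4 dissolves, [Li^+] = 3s and [PO4^3-] = s.
So Ksp = (3s)^3 × s = 27s^4
s^4 = 1.1 x 10^-9 / 27, so s = 2.53 x 10^-3 M
[Li^+] = 3s = 7.6 × 10^-3 M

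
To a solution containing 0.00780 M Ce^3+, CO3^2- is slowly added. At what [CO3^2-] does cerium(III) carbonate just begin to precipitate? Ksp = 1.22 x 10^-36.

[CO3^2-] = 2.72 × 10^-11 M

Ce2(CO3)3(s) <=> 2 Ce^3+(aq) + 3 CO3^2-(aq)
Ksp = [Ce^3+]^2[CO3^2-]^3
Precipitation begins when Q = Ksp. With [Ce^3+] = 0.00780 M:
1.22 x 10^-36 = (0.00780)^2 × [CO3^2-]^3
[CO3^2-] = (1.22 x 10^-36 / 6.084 x 10^-5)^(1/3) = 2.72 × 10^-11 M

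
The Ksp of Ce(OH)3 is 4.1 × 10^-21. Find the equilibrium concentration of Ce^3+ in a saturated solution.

Ce(OH)3(s) <=> Ce^3+(aq) + 3 OH^-(aq)
Ksp = [Ce^3+][OH^-]^3
Let s = molar solubility. Then [Ce^3+] = s and [OH^-] = 3s.
Substituting: Ksp = s(3s)^3 = 27s^4
s^4 = 4.1 × 10^-21 / 27, so s = 3.51 × 10^-6 M
[Ce^3+] = s = 3.5 × 10^-6 M

[Ce^3+] ≈ 3.5 x 10^-6 M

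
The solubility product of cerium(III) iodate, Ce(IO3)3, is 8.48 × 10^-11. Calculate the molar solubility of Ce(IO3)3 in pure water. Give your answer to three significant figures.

Ce(IO3)3(s) <=> Ce^3+(aq) + 3 IO3^-(aq)
Ksp = [Ce^3+][IO3^-]^3
If s mol/L of Ce(IO3)3 dissolves, [Ce^3+] = s and [IO3^-] = 3s.
Ksp = s(3s)^3 = 27s^4
s = (8.48 × 10^-11 / 27)^(1/4) = 1.33 × 10^-3 M

1.33 x 10^-3 M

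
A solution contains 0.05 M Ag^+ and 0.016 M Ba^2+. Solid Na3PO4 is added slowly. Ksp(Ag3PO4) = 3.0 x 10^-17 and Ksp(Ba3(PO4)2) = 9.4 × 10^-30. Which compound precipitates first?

Each salt begins to precipitate when Q = Ksp, i.e. when [PO4^3-] reaches its threshold.
For Ag3PO4: 3.0 x 10^-17 = (0.05)^3 × [PO4^3-]  ⇒  [PO4^3-] = 2.4 × 10^-13 M.
For Ba3(PO4)2: 9.4 × 10^-30 = (0.016)^3 × [PO4^3-]^2  ⇒  [PO4^3-] = 1.5 × 10^-12 M.
The salt with the lower threshold [PO4^3-] precipitates first: Ag3PO4.

Ag3PO4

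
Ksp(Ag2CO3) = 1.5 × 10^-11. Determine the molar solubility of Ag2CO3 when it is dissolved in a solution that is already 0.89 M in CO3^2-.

Ag2CO3(s) ⇌ 2 Ag^+ + CO3^2-
Ksp = [Ag^+]^2[CO3^2-]
Let s = moles of Ag2CO3 that dissolve per litre. [Ag^+] = 2s, [CO3^2-] = 0.89 + s ≈ 0.89 (Ksp is small, so little additional dissolves).
Ksp ≈ (2s)^2 × 0.89
s = 2.1 × 10^-6 M
Check: s = 2.1 x 10^-6 ≪ 0.89, so the approximation is valid.

2.1 × 10^-6 M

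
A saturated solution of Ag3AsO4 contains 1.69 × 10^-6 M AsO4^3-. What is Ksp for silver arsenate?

Ksp = 2.20 x 10^-22

Ag3AsO4(s) ⇌ 3 Ag^+(aq) + AsO4^3-(aq)
Stoichiometry gives [Ag^+] = (3/1)[AsO4^3-] = 5.070 × 10^-6 M.
Ksp = [Ag^+]^3[AsO4^3-]
Ksp = (5.070 × 10^-6)^3 × 1.69 × 10^-6 = 2.20 × 10^-22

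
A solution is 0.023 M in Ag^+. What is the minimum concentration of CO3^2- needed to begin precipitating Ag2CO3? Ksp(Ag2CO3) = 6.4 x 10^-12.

[CO3^2-] = 1.2 × 10^-8 M

Ag2CO3(s) ⇌ 2 Ag^+(aq) + CO3^2-(aq)
Ksp = [Ag^+]^2[CO3^2-]
Precipitation begins when Q = Ksp. With [Ag^+] = 0.023 M:
6.4 x 10^-12 = (0.023)^2 × [CO3^2-]
[CO3^2-] = (6.4 x 10^-12 / 5.29 × 10^-4) = 1.2 × 10^-8 M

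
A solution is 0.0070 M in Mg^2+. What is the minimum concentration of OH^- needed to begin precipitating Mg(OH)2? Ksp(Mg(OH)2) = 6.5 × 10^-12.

Mg(OH)2(s) <=> Mg^2+ + 2 OH^-
Ksp = [Mg^2+][OH^-]^2
Precipitation begins when Q = Ksp. With [Mg^2+] = 0.0070 M:
6.5 × 10^-12 = (0.0070) × [OH^-]^2
[OH^-] = (6.5 × 10^-12 / 7.0 x 10^-3)^(1/2) = 3.0 × 10^-5 M

[OH^-] = 3.0e-5 M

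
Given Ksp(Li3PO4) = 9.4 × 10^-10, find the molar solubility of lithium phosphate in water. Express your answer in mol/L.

Li3PO4(s) ⇌ 3 Li^+ + PO4^3-
Ksp = [Li^+]^3[PO4^3-]
If s mol/L of Li3PO4 dissolves, [Li^+] = 3s and [PO4^3-] = s.
Substituting: Ksp = (3s)^3s = 27s^4
Solving, s = (9.4 × 10^-10/27)^(1/4) = 2.4 x 10^-3 M

s = 2.4 × 10^-3 M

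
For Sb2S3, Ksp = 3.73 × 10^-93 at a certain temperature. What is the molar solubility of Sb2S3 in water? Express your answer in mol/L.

s ≈ 1.28 × 10^-19 M

Sb2S3(s) ⇌ 2 Sb^3+ + 3 S^2-
Ksp = [Sb^3+]^2[S^2-]^3
Let s = molar solubility. Then [Sb^3+] = 2s and [S^2-] = 3s.
So Ksp = (2s)^2 × (3s)^3 = 108s^5
Solving, s = (3.73 × 10^-93/108)^(1/5) = 1.28 × 10^-19 M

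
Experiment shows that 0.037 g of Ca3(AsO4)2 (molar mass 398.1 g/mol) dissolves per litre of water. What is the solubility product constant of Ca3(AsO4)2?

Molar solubility s = (3.7 × 10^-2 g/L) / (398.1 g/mol) = 9.29 x 10^-5 M.
Ca3(AsO4)2(s) ⇌ 3 Ca^2+ + 2 AsO4^3-
With molar solubility s: [Ca^2+] = 3s, [AsO4^3-] = 2s.
Ksp = [Ca^2+]^3[AsO4^3-]^2
Ksp = (3s)^3(2s)^2 = 108s^5
With s = 9.29 × 10^-5: Ksp = 7.5 x 10^-19

Ksp = 7.5e-19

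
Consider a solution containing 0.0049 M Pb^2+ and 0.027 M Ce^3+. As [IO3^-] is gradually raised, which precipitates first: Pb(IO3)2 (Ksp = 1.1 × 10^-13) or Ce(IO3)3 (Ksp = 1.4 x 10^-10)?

Precipitation of each salt starts when its ion product equals its Ksp.
For Pb(IO3)2: 1.1 × 10^-13 = 0.0049 × [IO3^-]^2  ⇒  [IO3^-] = 4.7 × 10^-6 M.
For Ce(IO3)3: 1.4 x 10^-10 = 0.027 × [IO3^-]^3  ⇒  [IO3^-] = 1.7 × 10^-3 M.
The salt with the lower threshold [IO3^-] precipitates first: Pb(IO3)2.

Pb(IO3)2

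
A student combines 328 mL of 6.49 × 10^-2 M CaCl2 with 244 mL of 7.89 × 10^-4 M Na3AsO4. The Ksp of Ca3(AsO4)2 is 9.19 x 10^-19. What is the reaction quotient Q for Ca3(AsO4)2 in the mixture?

Total volume = 328 + 244 = 572 mL.
[Ca^2+] = 6.49 × 10^-2 × (328/572) = 3.722 x 10^-2 M
[AsO4^3-] = 7.89 x 10^-4 × (244/572) = 3.366 x 10^-4 M
Ca3(AsO4)2(s) <=> 3 Ca^2+(aq) + 2 AsO4^3-(aq), so Q = [Ca^2+]^3[AsO4^3-]^2
Q = (3.722 × 10^-2)^3(3.366 × 10^-4)^2 = 5.84 x 10^-12
Q > Ksp, so Ca3(AsO4)2 will precipitate.

Q ≈ 5.84e-12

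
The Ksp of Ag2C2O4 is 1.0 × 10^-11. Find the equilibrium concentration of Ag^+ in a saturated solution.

2.7e-4 M

Ag2C2O4(s) ⇌ 2 Ag^+(aq) + C2O4^2-(aq)
Ksp = [Ag^+]^2[C2O4^2-]
Let s = molar solubility. Then [Ag^+] = 2s and [C2O4^2-] = s.
So Ksp = (2s)^2 × s = 4s^3
Solving, s = (1.0 × 10^-11/4)^(1/3) = 1.36 × 10^-4 M
[Ag^+] = 2s = 2.7 x 10^-4 M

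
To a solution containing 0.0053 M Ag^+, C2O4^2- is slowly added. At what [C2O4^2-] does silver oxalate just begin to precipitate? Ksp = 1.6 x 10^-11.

Ag2C2O4(s) <=> 2 Ag^+(aq) + C2O4^2-(aq)
Ksp = [Ag^+]^2[C2O4^2-]
Precipitation begins when Q = Ksp. With [Ag^+] = 0.0053 M:
1.6 x 10^-11 = (0.0053)^2 × [C2O4^2-]
[C2O4^2-] = (1.6 x 10^-11 / 2.81 x 10^-5) = 5.7 × 10^-7 M

5.7 × 10^-7 M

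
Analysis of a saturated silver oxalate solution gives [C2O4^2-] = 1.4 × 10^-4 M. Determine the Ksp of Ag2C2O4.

Ag2C2O4(s) <=> 2 Ag^+ + C2O4^2-
Stoichiometry gives [Ag^+] = (2/1)[C2O4^2-] = 2.80 × 10^-4 M.
Ksp = [Ag^+]^2[C2O4^2-]
Ksp = (2.80 × 10^-4)^2 × 1.4 × 10^-4 = 1.1 x 10^-11

Ksp ≈ 1.1 × 10^-11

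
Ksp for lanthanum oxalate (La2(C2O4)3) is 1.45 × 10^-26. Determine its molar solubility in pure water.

La2(C2O4)3(s) ⇌ 2 La^3+(aq) + 3 C2O4^2-(aq)
Ksp = [La^3+]^2[C2O4^2-]^3
With molar solubility s: [La^3+] = 2s, [C2O4^2-] = 3s.
Substituting: Ksp = (2s)^2(3s)^3 = 108s^5
s = (1.45 × 10^-26 / 108)^(1/5) = 2.66 × 10^-6 M

s = 2.66e-6 M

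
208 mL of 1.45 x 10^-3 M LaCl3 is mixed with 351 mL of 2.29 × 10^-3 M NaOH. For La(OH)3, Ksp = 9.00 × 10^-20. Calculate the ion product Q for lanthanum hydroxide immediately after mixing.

Q = 1.60 x 10^-12

Total volume = 208 + 351 = 559 mL.
[La^3+] = 1.45 × 10^-3 × (208/559) = 5.395 × 10^-4 M
[OH^-] = 2.29 × 10^-3 × (351/559) = 1.438 × 10^-3 M
La(OH)3(s) ⇌ La^3+(aq) + 3 OH^-(aq), so Q = [La^3+][OH^-]^3
Q = (5.395 × 10^-4)(1.438 × 10^-3)^3 = 1.60 x 10^-12
Q > Ksp, so La(OH)3 will precipitate.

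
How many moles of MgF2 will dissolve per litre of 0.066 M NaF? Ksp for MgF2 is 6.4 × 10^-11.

MgF2(s) ⇌ Mg^2+(aq) + 2 F^-(aq)
Ksp = [Mg^2+][F^-]^2
If s mol/L dissolves here, [Mg^2+] = s, [F^-] = 0.066 + 2s ≈ 0.066 (common-ion effect: F^- is already 0.066 M).
Ksp ≈ s × (0.066)^2
s = 1.5 × 10^-8 M
Check: 2s = 2.9 x 10^-8 ≪ 0.066, so the approximation is valid.

s = 1.5 × 10^-8 M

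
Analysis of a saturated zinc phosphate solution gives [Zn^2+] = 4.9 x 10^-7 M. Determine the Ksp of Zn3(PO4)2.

Zn3(PO4)2(s) <=> 3 Zn^2+ + 2 PO4^3-
Stoichiometry gives [PO4^3-] = (2/3)[Zn^2+] = 3.27 × 10^-7 M.
Ksp = [Zn^2+]^3[PO4^3-]^2
Ksp = (4.9 × 10^-7)^3 × (3.27 × 10^-7)^2 = 1.3 x 10^-32

1.3e-32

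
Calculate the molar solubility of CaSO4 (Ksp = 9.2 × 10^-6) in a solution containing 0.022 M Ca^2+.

CaSO4(s) <=> Ca^2+ + SO4^2-
Ksp = [Ca^2+][SO4^2-]
Let s be the molar solubility in this solution. [Ca^2+] = 0.022 + s ≈ 0.022, [SO4^2-] = s (Ksp is small, so little additional dissolves).
Ksp ≈ 0.022 × s
s = 4.2 x 10^-4 M
Check: s = 4.2 × 10^-4 ≪ 0.022, so the approximation is valid.

s ≈ 4.2e-4 M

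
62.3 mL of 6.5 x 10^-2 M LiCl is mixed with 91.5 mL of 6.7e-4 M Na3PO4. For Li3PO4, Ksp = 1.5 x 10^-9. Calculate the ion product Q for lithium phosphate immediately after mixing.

Total volume = 62.3 + 91.5 = 153.8 mL.
[Li^+] = 6.5 × 10^-2 × (62.3/153.8) = 2.63 × 10^-2 M
[PO4^3-] = 6.7 × 10^-4 × (91.5/153.8) = 3.99 × 10^-4 M
Li3PO4(s) ⇌ 3 Li^+ + PO4^3-, so Q = [Li^+]^3[PO4^3-]
Q = (2.63 × 10^-2)^3(3.99 x 10^-4) = 7.3 × 10^-9
Q > Ksp, so Li3PO4 will precipitate.

Q = 7.3 x 10^-9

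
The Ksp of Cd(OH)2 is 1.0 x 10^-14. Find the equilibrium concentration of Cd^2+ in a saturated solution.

[Cd^2+] ≈ 1.4 × 10^-5 M

Cd(OH)2(s) ⇌ Cd^2+(aq) + 2 OH^-(aq)
Ksp = [Cd^2+][OH^-]^2
For each mole of Cd(OH)2 that dissolves: [Cd^2+] = s, [OH^-] = 2s.
So Ksp = s × (2s)^2 = 4s^3
Solving, s = (1.0 x 10^-14/4)^(1/3) = 1.36 × 10^-5 M
[Cd^2+] = s = 1.4 × 10^-5 M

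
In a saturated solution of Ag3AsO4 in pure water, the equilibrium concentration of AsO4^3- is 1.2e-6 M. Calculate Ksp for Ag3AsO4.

5.6 × 10^-23

Ag3AsO4(s) ⇌ 3 Ag^+ + AsO4^3-
Stoichiometry gives [Ag^+] = (3/1)[AsO4^3-] = 3.60 x 10^-6 M.
Ksp = [Ag^+]^3[AsO4^3-]
Ksp = (3.60 x 10^-6)^3 × 1.2 × 10^-6 = 5.6 × 10^-23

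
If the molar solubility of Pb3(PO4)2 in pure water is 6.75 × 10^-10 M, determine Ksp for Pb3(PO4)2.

Ksp ≈ 1.51 × 10^-44

Pb3(PO4)2(s) ⇌ 3 Pb^2+(aq) + 2 PO4^3-(aq)
For each mole of Pb3(PO4)2 that dissolves: [Pb^2+] = 3s, [PO4^3-] = 2s.
Ksp = [Pb^2+]^3[PO4^3-]^2
Substituting: Ksp = (3s)^3(2s)^2 = 108s^5
With s = 6.75 × 10^-10: Ksp = 1.51 × 10^-44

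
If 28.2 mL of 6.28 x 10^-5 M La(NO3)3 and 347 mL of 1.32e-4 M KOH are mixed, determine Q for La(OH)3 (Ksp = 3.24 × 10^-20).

Total volume = 28.2 + 347 = 375.2 mL.
[La^3+] = 6.28 × 10^-5 × (28.2/375.2) = 4.720 × 10^-6 M
[OH^-] = 1.32 × 10^-4 × (347/375.2) = 1.221 × 10^-4 M
La(OH)3(s) <=> La^3+ + 3 OH^-, so Q = [La^3+][OH^-]^3
Q = (4.720 × 10^-6)(1.221 × 10^-4)^3 = 8.59 × 10^-18
Q > Ksp, so La(OH)3 will precipitate.

8.59 × 10^-18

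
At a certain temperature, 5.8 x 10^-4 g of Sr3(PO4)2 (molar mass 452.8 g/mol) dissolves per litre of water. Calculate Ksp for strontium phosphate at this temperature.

Ksp = 3.7 × 10^-28

Molar solubility s = (5.8 x 10^-4 g/L) / (452.8 g/mol) = 1.28 x 10^-6 M.
Sr3(PO4)2(s) <=> 3 Sr^2+(aq) + 2 PO4^3-(aq)
If s mol/L of Sr3(PO4)2 dissolves, [Sr^2+] = 3s and [PO4^3-] = 2s.
Ksp = [Sr^2+]^3[PO4^3-]^2
Substituting: Ksp = (3s)^3(2s)^2 = 108s^5
With s = 1.28 × 10^-6: Ksp = 3.7 × 10^-28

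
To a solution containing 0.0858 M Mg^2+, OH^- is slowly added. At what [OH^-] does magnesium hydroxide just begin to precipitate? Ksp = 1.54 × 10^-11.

[OH^-] ≈ 1.34e-5 M

Mg(OH)2(s) <=> Mg^2+(aq) + 2 OH^-(aq)
Ksp = [Mg^2+][OH^-]^2
Precipitation begins when Q = Ksp. With [Mg^2+] = 0.0858 M:
1.54 × 10^-11 = (0.0858) × [OH^-]^2
[OH^-] = (1.54 × 10^-11 / 8.58 × 10^-2)^(1/2) = 1.34 × 10^-5 M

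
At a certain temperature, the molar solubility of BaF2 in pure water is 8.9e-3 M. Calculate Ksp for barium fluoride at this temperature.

Ksp = 2.8e-6

BaF2(s) ⇌ Ba^2+(aq) + 2 F^-(aq)
With molar solubility s: [Ba^2+] = s, [F^-] = 2s.
Ksp = [Ba^2+][F^-]^2
Substituting: Ksp = s(2s)^2 = 4s^3
With s = 8.9 × 10^-3: Ksp = 2.8 × 10^-6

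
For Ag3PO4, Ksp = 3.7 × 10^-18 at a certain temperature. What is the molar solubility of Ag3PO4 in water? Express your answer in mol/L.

Ag3PO4(s) ⇌ 3 Ag^+ + PO4^3-
Ksp = [Ag^+]^3[PO4^3-]
With molar solubility s: [Ag^+] = 3s, [PO4^3-] = s.
Ksp = (3s)^3s = 27s^4
s = (3.7 × 10^-18 / 27)^(1/4) = 1.9 × 10^-5 M

1.9 x 10^-5 M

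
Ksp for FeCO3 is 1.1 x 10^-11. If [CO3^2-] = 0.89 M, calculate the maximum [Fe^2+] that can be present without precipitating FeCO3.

[Fe^2+] = 1.2 x 10^-11 M

FeCO3(s) ⇌ Fe^2+ + CO3^2-
Ksp = [Fe^2+][CO3^2-]
Precipitation begins when Q = Ksp. With [CO3^2-] = 0.89 M:
1.1 x 10^-11 = (0.89) × [Fe^2+]
[Fe^2+] = (1.1 x 10^-11 / 8.9 × 10^-1) = 1.2 × 10^-11 M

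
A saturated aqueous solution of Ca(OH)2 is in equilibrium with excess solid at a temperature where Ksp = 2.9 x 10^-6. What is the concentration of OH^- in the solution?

Ca(OH)2(s) <=> Ca^2+ + 2 OH^-
Ksp = [Ca^2+][OH^-]^2
If s mol/L of Ca(OH)2 dissolves, [Ca^2+] = s and [OH^-] = 2s.
Ksp = s(2s)^2 = 4s^3
Solving, s = (2.9 x 10^-6/4)^(1/3) = 8.98 x 10^-3 M
[OH^-] = 2s = 1.8 × 10^-2 M

[OH^-] ≈ 0.018 M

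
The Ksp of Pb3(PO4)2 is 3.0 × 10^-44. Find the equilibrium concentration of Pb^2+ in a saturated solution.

[Pb^2+] = 2.3 × 10^-9 M

Pb3(PO4)2(s) ⇌ 3 Pb^2+(aq) + 2 PO4^3-(aq)
Ksp = [Pb^2+]^3[PO4^3-]^2
If s mol/L of Pb3(PO4)2 dissolves, [Pb^2+] = 3s and [PO4^3-] = 2s.
So Ksp = (3s)^3 × (2s)^2 = 108s^5
s = (3.0 × 10^-44 / 108)^(1/5) = 7.74 × 10^-10 M
[Pb^2+] = 3s = 2.3 x 10^-9 M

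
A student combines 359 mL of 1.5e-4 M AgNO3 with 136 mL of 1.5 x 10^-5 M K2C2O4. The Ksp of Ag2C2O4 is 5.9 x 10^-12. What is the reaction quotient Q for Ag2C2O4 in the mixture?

Total volume = 359 + 136 = 495 mL.
[Ag^+] = 1.5 x 10^-4 × (359/495) = 1.09 × 10^-4 M
[C2O4^2-] = 1.5 × 10^-5 × (136/495) = 4.12 × 10^-6 M
Ag2C2O4(s) <=> 2 Ag^+ + C2O4^2-, so Q = [Ag^+]^2[C2O4^2-]
Q = (1.09 × 10^-4)^2(4.12 × 10^-6) = 4.9 x 10^-14
Q < Ksp, so no precipitate of Ag2C2O4 forms.

4.9 x 10^-14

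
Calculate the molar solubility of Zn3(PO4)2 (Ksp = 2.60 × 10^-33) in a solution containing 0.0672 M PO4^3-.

s ≈ 2.77 × 10^-11 M

Zn3(PO4)2(s) <=> 3 Zn^2+(aq) + 2 PO4^3-(aq)
Ksp = [Zn^2+]^3[PO4^3-]^2
Let s be the molar solubility in this solution. [Zn^2+] = 3s, [PO4^3-] = 0.0672 + 2s ≈ 0.0672 (Ksp is small, so little additional dissolves).
Ksp ≈ (3s)^3 × (0.0672)^2
s = 2.77 x 10^-11 M
Check: 2s = 5.5 x 10^-11 ≪ 0.0672, so the approximation is valid.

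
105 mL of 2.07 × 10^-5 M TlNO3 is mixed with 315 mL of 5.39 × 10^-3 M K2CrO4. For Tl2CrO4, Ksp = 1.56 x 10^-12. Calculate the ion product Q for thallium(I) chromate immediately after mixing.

Q ≈ 1.08e-13

Total volume = 105 + 315 = 420 mL.
[Tl^+] = 2.07 x 10^-5 × (105/420) = 5.175 x 10^-6 M
[CrO4^2-] = 5.39 × 10^-3 × (315/420) = 4.043 x 10^-3 M
Tl2CrO4(s) ⇌ 2 Tl^+(aq) + CrO4^2-(aq), so Q = [Tl^+]^2[CrO4^2-]
Q = (5.175 × 10^-6)^2(4.043 × 10^-3) = 1.08 × 10^-13
Q < Ksp, so no precipitate of Tl2CrO4 forms.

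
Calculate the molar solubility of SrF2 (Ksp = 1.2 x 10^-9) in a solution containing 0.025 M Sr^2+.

1.1 x 10^-4 M

SrF2(s) ⇌ Sr^2+ + 2 F^-
Ksp = [Sr^2+][F^-]^2
Let s = moles of SrF2 that dissolve per litre. [Sr^2+] = 0.025 + s ≈ 0.025, [F^-] = 2s (common-ion effect: Sr^2+ is already 0.025 M).
Ksp ≈ 0.025 × (2s)^2
s = 1.1 × 10^-4 M
Check: s = 1.1 × 10^-4 ≪ 0.025, so the approximation is valid.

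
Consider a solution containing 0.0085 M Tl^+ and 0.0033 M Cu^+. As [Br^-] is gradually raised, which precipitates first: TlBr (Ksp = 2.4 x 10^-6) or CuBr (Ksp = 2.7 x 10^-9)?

Each salt begins to precipitate when Q = Ksp, i.e. when [Br^-] reaches its threshold.
For TlBr: 2.4 x 10^-6 = 0.0085 × [Br^-]  ⇒  [Br^-] = 2.8 × 10^-4 M.
For CuBr: 2.7 x 10^-9 = 0.0033 × [Br^-]  ⇒  [Br^-] = 8.2 × 10^-7 M.
The salt with the lower threshold [Br^-] precipitates first: CuBr.

CuBr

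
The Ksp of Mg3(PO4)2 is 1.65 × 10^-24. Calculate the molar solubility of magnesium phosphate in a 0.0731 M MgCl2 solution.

s = 3.25 x 10^-11 M

Mg3(PO4)2(s) ⇌ 3 Mg^2+(aq) + 2 PO4^3-(aq)
Ksp = [Mg^2+]^3[PO4^3-]^2
Let s = moles of Mg3(PO4)2 that dissolve per litre. [Mg^2+] = 0.0731 + 3s ≈ 0.0731, [PO4^3-] = 2s (Ksp is small, so little additional dissolves).
Ksp ≈ (0.0731)^3 × (2s)^2
s = 3.25 x 10^-11 M
Check: 3s = 9.7 × 10^-11 ≪ 0.0731, so the approximation is valid.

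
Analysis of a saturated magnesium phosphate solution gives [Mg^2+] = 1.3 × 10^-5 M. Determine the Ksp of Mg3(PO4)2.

Ksp ≈ 1.7 × 10^-25

Mg3(PO4)2(s) ⇌ 3 Mg^2+(aq) + 2 PO4^3-(aq)
Stoichiometry gives [PO4^3-] = (2/3)[Mg^2+] = 8.67 x 10^-6 M.
Ksp = [Mg^2+]^3[PO4^3-]^2
Ksp = (1.3 × 10^-5)^3 × (8.67 × 10^-6)^2 = 1.7 x 10^-25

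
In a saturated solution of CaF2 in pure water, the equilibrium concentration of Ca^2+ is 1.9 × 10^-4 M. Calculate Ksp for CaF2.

Ksp ≈ 2.7e-11

CaF2(s) ⇌ Ca^2+(aq) + 2 F^-(aq)
Stoichiometry gives [F^-] = (2/1)[Ca^2+] = 3.80 × 10^-4 M.
Ksp = [Ca^2+][F^-]^2
Ksp = 1.9 x 10^-4 × (3.80 × 10^-4)^2 = 2.7 × 10^-11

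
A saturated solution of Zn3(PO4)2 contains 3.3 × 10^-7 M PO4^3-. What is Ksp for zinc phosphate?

Zn3(PO4)2(s) ⇌ 3 Zn^2+ + 2 PO4^3-
Stoichiometry gives [Zn^2+] = (3/2)[PO4^3-] = 4.95 x 10^-7 M.
Ksp = [Zn^2+]^3[PO4^3-]^2
Ksp = (4.95 × 10^-7)^3 × (3.3 x 10^-7)^2 = 1.3 × 10^-32

Ksp = 1.3e-32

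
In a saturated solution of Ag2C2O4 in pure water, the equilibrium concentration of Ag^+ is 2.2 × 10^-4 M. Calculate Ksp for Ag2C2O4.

Ksp ≈ 5.3 × 10^-12

Ag2C2O4(s) <=> 2 Ag^+(aq) + C2O4^2-(aq)
Stoichiometry gives [C2O4^2-] = (1/2)[Ag^+] = 1.10 × 10^-4 M.
Ksp = [Ag^+]^2[C2O4^2-]
Ksp = (2.2 x 10^-4)^2 × 1.10 × 10^-4 = 5.3 × 10^-12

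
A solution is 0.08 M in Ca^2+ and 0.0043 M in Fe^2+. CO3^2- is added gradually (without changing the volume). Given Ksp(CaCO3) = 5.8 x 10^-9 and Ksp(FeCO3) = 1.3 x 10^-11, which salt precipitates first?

FeCO3

Precipitation of each salt starts when its ion product equals its Ksp.
For CaCO3: 5.8 x 10^-9 = 0.08 × [CO3^2-]  ⇒  [CO3^2-] = 7.3 × 10^-8 M.
For FeCO3: 1.3 x 10^-11 = 0.0043 × [CO3^2-]  ⇒  [CO3^2-] = 3.0 × 10^-9 M.
The salt with the lower threshold [CO3^2-] precipitates first: FeCO3.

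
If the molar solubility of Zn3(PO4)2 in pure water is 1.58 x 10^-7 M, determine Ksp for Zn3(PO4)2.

Ksp = 1.06 × 10^-32

Zn3(PO4)2(s) ⇌ 3 Zn^2+(aq) + 2 PO4^3-(aq)
Let s = molar solubility. Then [Zn^2+] = 3s and [PO4^3-] = 2s.
Ksp = [Zn^2+]^3[PO4^3-]^2
Substituting: Ksp = (3s)^3(2s)^2 = 108s^5
Ksp = 108 × (1.58 x 10^-7)^5 = 1.06 × 10^-32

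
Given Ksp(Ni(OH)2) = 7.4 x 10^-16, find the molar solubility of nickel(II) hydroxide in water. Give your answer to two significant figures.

s ≈ 5.7e-6 M

Ni(OH)2(s) ⇌ Ni^2+(aq) + 2 OH^-(aq)
Ksp = [Ni^2+][OH^-]^2
For each mole of Ni(OH)2 that dissolves: [Ni^2+] = s, [OH^-] = 2s.
So Ksp = s × (2s)^2 = 4s^3
s = (7.4 x 10^-16 / 4)^(1/3) = 5.7 × 10^-6 M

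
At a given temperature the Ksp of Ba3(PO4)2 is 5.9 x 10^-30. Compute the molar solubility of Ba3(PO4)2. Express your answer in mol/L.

Ba3(PO4)2(s) <=> 3 Ba^2+(aq) + 2 PO4^3-(aq)
Ksp = [Ba^2+]^3[PO4^3-]^2
If s mol/L of Ba3(PO4)2 dissolves, [Ba^2+] = 3s and [PO4^3-] = 2s.
So Ksp = (3s)^3 × (2s)^2 = 108s^5
s = (5.9 x 10^-30 / 108)^(1/5) = 5.6 x 10^-7 M

s ≈ 5.6 × 10^-7 M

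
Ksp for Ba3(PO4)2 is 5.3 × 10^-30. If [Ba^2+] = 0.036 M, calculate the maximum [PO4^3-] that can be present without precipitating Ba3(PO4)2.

Ba3(PO4)2(s) ⇌ 3 Ba^2+ + 2 PO4^3-
Ksp = [Ba^2+]^3[PO4^3-]^2
Precipitation begins when Q = Ksp. With [Ba^2+] = 0.036 M:
5.3 × 10^-30 = (0.036)^3 × [PO4^3-]^2
[PO4^3-] = (5.3 × 10^-30 / 4.67 × 10^-5)^(1/2) = 3.4 × 10^-13 M

[PO4^3-] = 3.4 x 10^-13 M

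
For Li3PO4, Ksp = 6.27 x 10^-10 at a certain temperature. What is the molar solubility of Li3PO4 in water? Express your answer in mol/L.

Li3PO4(s) ⇌ 3 Li^+ + PO4^3-
Ksp = [Li^+]^3[PO4^3-]
If s mol/L of Li3PO4 dissolves, [Li^+] = 3s and [PO4^3-] = s.
So Ksp = (3s)^3 × s = 27s^4
Solving, s = (6.27 x 10^-10/27)^(1/4) = 2.20 x 10^-3 M

2.20 × 10^-3 M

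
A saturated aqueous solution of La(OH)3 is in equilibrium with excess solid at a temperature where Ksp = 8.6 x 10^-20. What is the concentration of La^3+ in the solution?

La(OH)3(s) ⇌ La^3+(aq) + 3 OH^-(aq)
Ksp = [La^3+][OH^-]^3
For each mole of La(OH)3 that dissolves: [La^3+] = s, [OH^-] = 3s.
Substituting: Ksp = s(3s)^3 = 27s^4
Solving, s = (8.6 x 10^-20/27)^(1/4) = 7.51 × 10^-6 M
[La^3+] = s = 7.5 × 10^-6 M

[La^3+] ≈ 7.5e-6 M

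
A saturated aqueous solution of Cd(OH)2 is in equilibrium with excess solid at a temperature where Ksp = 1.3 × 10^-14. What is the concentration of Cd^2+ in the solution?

Cd(OH)2(s) ⇌ Cd^2+ + 2 OH^-
Ksp = [Cd^2+][OH^-]^2
Let s = molar solubility. Then [Cd^2+] = s and [OH^-] = 2s.
Substituting: Ksp = s(2s)^2 = 4s^3
s = (1.3 × 10^-14 / 4)^(1/3) = 1.48 x 10^-5 M
[Cd^2+] = s = 1.5 × 10^-5 M

1.5 × 10^-5 M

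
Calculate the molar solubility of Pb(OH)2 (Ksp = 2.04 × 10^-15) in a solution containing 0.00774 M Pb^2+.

s = 2.57 × 10^-7 M

Pb(OH)2(s) ⇌ Pb^2+ + 2 OH^-
Ksp = [Pb^2+][OH^-]^2
If s mol/L dissolves here, [Pb^2+] = 0.00774 + s ≈ 0.00774, [OH^-] = 2s (since the Pb^2+ already present dominates).
Ksp ≈ 0.00774 × (2s)^2
s = 2.57 x 10^-7 M
Check: s = 2.6 x 10^-7 ≪ 0.00774, so the approximation is valid.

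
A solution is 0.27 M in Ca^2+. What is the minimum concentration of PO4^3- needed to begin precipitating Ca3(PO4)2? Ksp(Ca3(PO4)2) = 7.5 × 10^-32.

Ca3(PO4)2(s) <=> 3 Ca^2+ + 2 PO4^3-
Ksp = [Ca^2+]^3[PO4^3-]^2
Precipitation begins when Q = Ksp. With [Ca^2+] = 0.27 M:
7.5 × 10^-32 = (0.27)^3 × [PO4^3-]^2
[PO4^3-] = (7.5 × 10^-32 / 1.97 × 10^-2)^(1/2) = 2.0 x 10^-15 M

[PO4^3-] ≈ 2.0 × 10^-15 M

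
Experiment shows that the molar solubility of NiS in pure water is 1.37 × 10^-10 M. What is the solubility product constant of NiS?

NiS(s) ⇌ Ni^2+(aq) + S^2-(aq)
For each mole of NiS that dissolves: [Ni^2+] = s, [S^2-] = s.
Ksp = [Ni^2+][S^2-]
Ksp = s^2
With s = 1.37 × 10^-10: Ksp = 1.88 × 10^-20

1.88e-20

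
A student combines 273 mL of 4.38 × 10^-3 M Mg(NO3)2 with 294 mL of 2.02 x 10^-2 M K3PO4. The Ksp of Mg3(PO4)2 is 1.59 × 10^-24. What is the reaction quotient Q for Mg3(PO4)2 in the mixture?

Total volume = 273 + 294 = 567 mL.
[Mg^2+] = 4.38 × 10^-3 × (273/567) = 2.109 x 10^-3 M
[PO4^3-] = 2.02 x 10^-2 × (294/567) = 1.047 × 10^-2 M
Mg3(PO4)2(s) <=> 3 Mg^2+ + 2 PO4^3-, so Q = [Mg^2+]^3[PO4^3-]^2
Q = (2.109 x 10^-3)^3(1.047 × 10^-2)^2 = 1.03 × 10^-12
Q > Ksp, so Mg3(PO4)2 will precipitate.

1.03e-12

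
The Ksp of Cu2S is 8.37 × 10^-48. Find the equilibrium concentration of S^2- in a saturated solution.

[S^2-] = 1.28e-16 M

Cu2S(s) ⇌ 2 Cu^+ + S^2-
Ksp = [Cu^+]^2[S^2-]
If s mol/L of Cu2S dissolves, [Cu^+] = 2s and [S^2-] = s.
Ksp = (2s)^2s = 4s^3
s = (8.37 × 10^-48 / 4)^(1/3) = 1.279 × 10^-16 M
[S^2-] = s = 1.28 x 10^-16 M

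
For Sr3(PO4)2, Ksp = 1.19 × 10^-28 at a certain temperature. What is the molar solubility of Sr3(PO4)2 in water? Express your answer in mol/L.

s ≈ 1.02 × 10^-6 M

Sr3(PO4)2(s) <=> 3 Sr^2+ + 2 PO4^3-
Ksp = [Sr^2+]^3[PO4^3-]^2
For each mole of Sr3(PO4)2 that dissolves: [Sr^2+] = 3s, [PO4^3-] = 2s.
Substituting: Ksp = (3s)^3(2s)^2 = 108s^5
Solving, s = (1.19 × 10^-28/108)^(1/5) = 1.02 × 10^-6 M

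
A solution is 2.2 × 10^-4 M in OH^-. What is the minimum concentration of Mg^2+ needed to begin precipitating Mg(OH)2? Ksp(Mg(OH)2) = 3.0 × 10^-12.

[Mg^2+] ≈ 6.2 x 10^-5 M

Mg(OH)2(s) ⇌ Mg^2+ + 2 OH^-
Ksp = [Mg^2+][OH^-]^2
Precipitation begins when Q = Ksp. With [OH^-] = 2.2 × 10^-4 M:
3.0 × 10^-12 = (2.2 × 10^-4)^2 × [Mg^2+]
[Mg^2+] = (3.0 × 10^-12 / 4.84 × 10^-8) = 6.2 × 10^-5 M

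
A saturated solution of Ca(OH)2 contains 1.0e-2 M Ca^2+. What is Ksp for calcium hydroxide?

Ca(OH)2(s) <=> Ca^2+ + 2 OH^-
Stoichiometry gives [OH^-] = (2/1)[Ca^2+] = 2.00 x 10^-2 M.
Ksp = [Ca^2+][OH^-]^2
Ksp = 1.0 x 10^-2 × (2.00 × 10^-2)^2 = 4.0 × 10^-6

Ksp = 4.0 × 10^-6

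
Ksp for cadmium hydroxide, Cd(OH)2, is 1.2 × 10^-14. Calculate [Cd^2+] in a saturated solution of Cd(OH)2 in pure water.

Cd(OH)2(s) <=> Cd^2+(aq) + 2 OH^-(aq)
Ksp = [Cd^2+][OH^-]^2
Let s = molar solubility. Then [Cd^2+] = s and [OH^-] = 2s.
Substituting: Ksp = s(2s)^2 = 4s^3
s = (1.2 × 10^-14 / 4)^(1/3) = 1.44 × 10^-5 M
[Cd^2+] = s = 1.4 × 10^-5 M

[Cd^2+] = 1.4 x 10^-5 M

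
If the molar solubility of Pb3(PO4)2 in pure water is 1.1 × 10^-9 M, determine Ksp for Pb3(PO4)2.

Ksp ≈ 1.7e-43

Pb3(PO4)2(s) ⇌ 3 Pb^2+(aq) + 2 PO4^3-(aq)
For each mole of Pb3(PO4)2 that dissolves: [Pb^2+] = 3s, [PO4^3-] = 2s.
Ksp = [Pb^2+]^3[PO4^3-]^2
So Ksp = (3s)^3 × (2s)^2 = 108s^5
With s = 1.1 × 10^-9: Ksp = 1.7 × 10^-43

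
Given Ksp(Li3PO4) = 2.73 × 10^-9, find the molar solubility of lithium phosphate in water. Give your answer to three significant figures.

Li3PO4(s) <=> 3 Li^+ + PO4^3-
Ksp = [Li^+]^3[PO4^3-]
For each mole of Li3PO4 that dissolves: [Li^+] = 3s, [PO4^3-] = s.
So Ksp = (3s)^3 × s = 27s^4
Solving, s = (2.73 × 10^-9/27)^(1/4) = 3.17 x 10^-3 M

3.17 × 10^-3 M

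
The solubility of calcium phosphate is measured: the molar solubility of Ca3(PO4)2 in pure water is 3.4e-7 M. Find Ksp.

Ksp ≈ 4.9 × 10^-31

Ca3(PO4)2(s) <=> 3 Ca^2+(aq) + 2 PO4^3-(aq)
With molar solubility s: [Ca^2+] = 3s, [PO4^3-] = 2s.
Ksp = [Ca^2+]^3[PO4^3-]^2
So Ksp = (3s)^3 × (2s)^2 = 108s^5
Ksp = 108 × (3.4 × 10^-7)^5 = 4.9 × 10^-31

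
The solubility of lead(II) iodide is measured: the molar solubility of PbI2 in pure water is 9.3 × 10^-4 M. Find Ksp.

PbI2(s) ⇌ Pb^2+(aq) + 2 I^-(aq)
If s mol/L of PbI2 dissolves, [Pb^2+] = s and [I^-] = 2s.
Ksp = [Pb^2+][I^-]^2
Ksp = s(2s)^2 = 4s^3
With s = 9.3 x 10^-4: Ksp = 3.2 × 10^-9

Ksp = 3.2e-9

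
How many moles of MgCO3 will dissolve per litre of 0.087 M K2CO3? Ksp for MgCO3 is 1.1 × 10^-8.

s ≈ 1.3 × 10^-7 M

MgCO3(s) ⇌ Mg^2+(aq) + CO3^2-(aq)
Ksp = [Mg^2+][CO3^2-]
Let s = moles of MgCO3 that dissolve per litre. [Mg^2+] = s, [CO3^2-] = 0.087 + s ≈ 0.087 (Ksp is small, so little additional dissolves).
Ksp ≈ s × 0.087
s = 1.3 x 10^-7 M
Check: s = 1.3 × 10^-7 ≪ 0.087, so the approximation is valid.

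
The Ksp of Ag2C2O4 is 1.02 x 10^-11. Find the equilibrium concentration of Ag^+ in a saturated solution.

[Ag^+] = 2.73 × 10^-4 M

Ag2C2O4(s) ⇌ 2 Ag^+(aq) + C2O4^2-(aq)
Ksp = [Ag^+]^2[C2O4^2-]
Let s = molar solubility. Then [Ag^+] = 2s and [C2O4^2-] = s.
So Ksp = (2s)^2 × s = 4s^3
Solving, s = (1.02 x 10^-11/4)^(1/3) = 1.366 × 10^-4 M
[Ag^+] = 2s = 2.73 x 10^-4 M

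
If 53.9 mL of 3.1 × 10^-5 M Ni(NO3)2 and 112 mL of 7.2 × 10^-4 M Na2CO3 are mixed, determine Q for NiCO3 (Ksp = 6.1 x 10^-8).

Total volume = 53.9 + 112 = 165.9 mL.
[Ni^2+] = 3.1 x 10^-5 × (53.9/165.9) = 1.01 × 10^-5 M
[CO3^2-] = 7.2 x 10^-4 × (112/165.9) = 4.86 × 10^-4 M
NiCO3(s) ⇌ Ni^2+(aq) + CO3^2-(aq), so Q = [Ni^2+][CO3^2-]
Q = (1.01 × 10^-5)(4.86 × 10^-4) = 4.9 × 10^-9
Q < Ksp, so no precipitate of NiCO3 forms.

4.9 × 10^-9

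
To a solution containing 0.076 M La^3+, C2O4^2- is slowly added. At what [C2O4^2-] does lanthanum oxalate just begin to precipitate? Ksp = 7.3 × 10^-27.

La2(C2O4)3(s) ⇌ 2 La^3+(aq) + 3 C2O4^2-(aq)
Ksp = [La^3+]^2[C2O4^2-]^3
Precipitation begins when Q = Ksp. With [La^3+] = 0.076 M:
7.3 × 10^-27 = (0.076)^2 × [C2O4^2-]^3
[C2O4^2-] = (7.3 × 10^-27 / 5.78 × 10^-3)^(1/3) = 1.1 × 10^-8 M

[C2O4^2-] ≈ 1.1e-8 M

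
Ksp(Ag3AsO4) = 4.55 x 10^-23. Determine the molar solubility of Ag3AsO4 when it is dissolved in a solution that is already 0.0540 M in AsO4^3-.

Ag3AsO4(s) <=> 3 Ag^+ + AsO4^3-
Ksp = [Ag^+]^3[AsO4^3-]
Let s = moles of Ag3AsO4 that dissolve per litre. [Ag^+] = 3s, [AsO4^3-] = 0.0540 + s ≈ 0.0540 (common-ion effect: AsO4^3- is already 0.0540 M).
Ksp ≈ (3s)^3 × 0.0540
s = 3.15 × 10^-8 M
Check: s = 3.1 × 10^-8 ≪ 0.0540, so the approximation is valid.

3.15 × 10^-8 M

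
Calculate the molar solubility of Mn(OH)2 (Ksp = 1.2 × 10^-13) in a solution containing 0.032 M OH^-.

s = 1.2e-10 M

Mn(OH)2(s) ⇌ Mn^2+(aq) + 2 OH^-(aq)
Ksp = [Mn^2+][OH^-]^2
If s mol/L dissolves here, [Mn^2+] = s, [OH^-] = 0.032 + 2s ≈ 0.032 (common-ion effect: OH^- is already 0.032 M).
Ksp ≈ s × (0.032)^2
s = 1.2 × 10^-10 M
Check: 2s = 2.3 x 10^-10 ≪ 0.032, so the approximation is valid.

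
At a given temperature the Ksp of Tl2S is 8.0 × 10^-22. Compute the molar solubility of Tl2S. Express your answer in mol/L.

s ≈ 5.8e-8 M

Tl2S(s) ⇌ 2 Tl^+ + S^2-
Ksp = [Tl^+]^2[S^2-]
With molar solubility s: [Tl^+] = 2s, [S^2-] = s.
So Ksp = (2s)^2 × s = 4s^3
s = (8.0 × 10^-22 / 4)^(1/3) = 5.8 × 10^-8 M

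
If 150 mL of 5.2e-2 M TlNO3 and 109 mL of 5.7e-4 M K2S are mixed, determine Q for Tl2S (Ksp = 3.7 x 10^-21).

Total volume = 150 + 109 = 259 mL.
[Tl^+] = 5.2 x 10^-2 × (150/259) = 3.01 × 10^-2 M
[S^2-] = 5.7 x 10^-4 × (109/259) = 2.40 × 10^-4 M
Tl2S(s) ⇌ 2 Tl^+ + S^2-, so Q = [Tl^+]^2[S^2-]
Q = (3.01 x 10^-2)^2(2.40 × 10^-4) = 2.2 × 10^-7
Q > Ksp, so Tl2S will precipitate.

Q ≈ 2.2e-7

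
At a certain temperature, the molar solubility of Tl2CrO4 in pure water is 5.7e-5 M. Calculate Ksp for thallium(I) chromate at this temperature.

Tl2CrO4(s) ⇌ 2 Tl^+(aq) + CrO4^2-(aq)
Let s = molar solubility. Then [Tl^+] = 2s and [CrO4^2-] = s.
Ksp = [Tl^+]^2[CrO4^2-]
Substituting: Ksp = (2s)^2s = 4s^3
With s = 5.7 x 10^-5: Ksp = 7.4 x 10^-13

7.4e-13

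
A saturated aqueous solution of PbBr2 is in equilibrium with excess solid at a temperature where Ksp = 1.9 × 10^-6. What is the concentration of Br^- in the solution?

1.6e-2 M

PbBr2(s) ⇌ Pb^2+ + 2 Br^-
Ksp = [Pb^2+][Br^-]^2
For each mole of PbBr2 that dissolves: [Pb^2+] = s, [Br^-] = 2s.
Substituting: Ksp = s(2s)^2 = 4s^3
Solving, s = (1.9 × 10^-6/4)^(1/3) = 7.80 x 10^-3 M
[Br^-] = 2s = 1.6 x 10^-2 M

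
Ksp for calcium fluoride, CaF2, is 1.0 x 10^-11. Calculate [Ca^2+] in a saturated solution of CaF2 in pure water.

[Ca^2+] = 1.4 × 10^-4 M

CaF2(s) ⇌ Ca^2+(aq) + 2 F^-(aq)
Ksp = [Ca^2+][F^-]^2
Let s = molar solubility. Then [Ca^2+] = s and [F^-] = 2s.
Ksp = s(2s)^2 = 4s^3
s^3 = 1.0 x 10^-11 / 4, so s = 1.36 x 10^-4 M
[Ca^2+] = s = 1.4 × 10^-4 M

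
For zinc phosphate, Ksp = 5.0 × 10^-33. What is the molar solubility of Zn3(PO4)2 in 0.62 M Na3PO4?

Zn3(PO4)2(s) ⇌ 3 Zn^2+(aq) + 2 PO4^3-(aq)
Ksp = [Zn^2+]^3[PO4^3-]^2
Let s be the molar solubility in this solution. [Zn^2+] = 3s, [PO4^3-] = 0.62 + 2s ≈ 0.62 (since PO4^3- from Na3PO4 dominates).
Ksp ≈ (3s)^3 × (0.62)^2
s = 7.8 × 10^-12 M
Check: 2s = 1.6 × 10^-11 ≪ 0.62, so the approximation is valid.

s ≈ 7.8e-12 M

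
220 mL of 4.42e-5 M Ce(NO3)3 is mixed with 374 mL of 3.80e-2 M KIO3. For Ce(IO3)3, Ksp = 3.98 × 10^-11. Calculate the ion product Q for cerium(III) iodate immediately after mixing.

Total volume = 220 + 374 = 594 mL.
[Ce^3+] = 4.42 × 10^-5 × (220/594) = 1.637 × 10^-5 M
[IO3^-] = 3.80 × 10^-2 × (374/594) = 2.393 x 10^-2 M
Ce(IO3)3(s) ⇌ Ce^3+ + 3 IO3^-, so Q = [Ce^3+][IO3^-]^3
Q = (1.637 × 10^-5)(2.393 × 10^-2)^3 = 2.24 x 10^-10
Q > Ksp, so Ce(IO3)3 will precipitate.

Q ≈ 2.24e-10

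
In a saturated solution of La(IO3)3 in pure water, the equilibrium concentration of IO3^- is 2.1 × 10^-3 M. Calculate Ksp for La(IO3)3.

Ksp ≈ 6.5e-12

La(IO3)3(s) ⇌ La^3+(aq) + 3 IO3^-(aq)
Stoichiometry gives [La^3+] = (1/3)[IO3^-] = 7.00 x 10^-4 M.
Ksp = [La^3+][IO3^-]^3
Ksp = 7.00 × 10^-4 × (2.1 × 10^-3)^3 = 6.5 × 10^-12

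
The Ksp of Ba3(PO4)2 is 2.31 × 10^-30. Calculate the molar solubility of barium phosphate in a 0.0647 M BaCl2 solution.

Ba3(PO4)2(s) ⇌ 3 Ba^2+(aq) + 2 PO4^3-(aq)
Ksp = [Ba^2+]^3[PO4^3-]^2
If s mol/L dissolves here, [Ba^2+] = 0.0647 + 3s ≈ 0.0647, [PO4^3-] = 2s (Ksp is small, so little additional dissolves).
Ksp ≈ (0.0647)^3 × (2s)^2
s = 4.62 × 10^-14 M
Check: 3s = 1.4 × 10^-13 ≪ 0.0647, so the approximation is valid.

s = 4.62 × 10^-14 M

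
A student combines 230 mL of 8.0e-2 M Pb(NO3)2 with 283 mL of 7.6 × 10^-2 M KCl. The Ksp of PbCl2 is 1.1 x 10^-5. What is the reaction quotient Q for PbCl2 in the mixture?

6.3e-5

Total volume = 230 + 283 = 513 mL.
[Pb^2+] = 8.0 × 10^-2 × (230/513) = 3.59 × 10^-2 M
[Cl^-] = 7.6 x 10^-2 × (283/513) = 4.19 x 10^-2 M
PbCl2(s) <=> Pb^2+(aq) + 2 Cl^-(aq), so Q = [Pb^2+][Cl^-]^2
Q = (3.59 x 10^-2)(4.19 x 10^-2)^2 = 6.3 × 10^-5
Q > Ksp, so PbCl2 will precipitate.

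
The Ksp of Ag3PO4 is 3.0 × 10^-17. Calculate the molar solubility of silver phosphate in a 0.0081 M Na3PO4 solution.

Ag3PO4(s) ⇌ 3 Ag^+ + PO4^3-
Ksp = [Ag^+]^3[PO4^3-]
Let s = moles of Ag3PO4 that dissolve per litre. [Ag^+] = 3s, [PO4^3-] = 0.0081 + s ≈ 0.0081 (since PO4^3- from Na3PO4 dominates).
Ksp ≈ (3s)^3 × 0.0081
s = 5.2 × 10^-6 M
Check: s = 5.2 × 10^-6 ≪ 0.0081, so the approximation is valid.

s = 5.2e-6 M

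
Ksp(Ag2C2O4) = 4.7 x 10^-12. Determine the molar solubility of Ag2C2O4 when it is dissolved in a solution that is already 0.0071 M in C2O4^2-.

s = 1.3 × 10^-5 M

Ag2C2O4(s) ⇌ 2 Ag^+ + C2O4^2-
Ksp = [Ag^+]^2[C2O4^2-]
If s mol/L dissolves here, [Ag^+] = 2s, [C2O4^2-] = 0.0071 + s ≈ 0.0071 (Ksp is small, so little additional dissolves).
Ksp ≈ (2s)^2 × 0.0071
s = 1.3 × 10^-5 M
Check: s = 1.3 × 10^-5 ≪ 0.0071, so the approximation is valid.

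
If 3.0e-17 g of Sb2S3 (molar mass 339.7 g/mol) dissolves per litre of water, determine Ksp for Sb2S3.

Molar solubility s = (3.0 × 10^-17 g/L) / (339.7 g/mol) = 8.83 × 10^-20 M.
Sb2S3(s) <=> 2 Sb^3+ + 3 S^2-
Let s = molar solubility. Then [Sb^3+] = 2s and [S^2-] = 3s.
Ksp = [Sb^3+]^2[S^2-]^3
Substituting: Ksp = (2s)^2(3s)^3 = 108s^5
With s = 8.83 × 10^-20: Ksp = 5.8 x 10^-94

Ksp = 5.8 x 10^-94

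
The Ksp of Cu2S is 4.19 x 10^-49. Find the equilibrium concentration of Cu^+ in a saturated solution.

[Cu^+] ≈ 9.43 x 10^-17 M

Cu2S(s) <=> 2 Cu^+ + S^2-
Ksp = [Cu^+]^2[S^2-]
With molar solubility s: [Cu^+] = 2s, [S^2-] = s.
So Ksp = (2s)^2 × s = 4s^3
s^3 = 4.19 x 10^-49 / 4, so s = 4.714 × 10^-17 M
[Cu^+] = 2s = 9.43 × 10^-17 M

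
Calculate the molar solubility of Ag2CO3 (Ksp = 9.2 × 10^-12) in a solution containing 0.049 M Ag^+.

Ag2CO3(s) ⇌ 2 Ag^+ + CO3^2-
Ksp = [Ag^+]^2[CO3^2-]
Let s be the molar solubility in this solution. [Ag^+] = 0.049 + 2s ≈ 0.049, [CO3^2-] = s (since the Ag^+ already present dominates).
Ksp ≈ (0.049)^2 × s
s = 3.8 × 10^-9 M
Check: 2s = 7.7 × 10^-9 ≪ 0.049, so the approximation is valid.

s = 3.8e-9 M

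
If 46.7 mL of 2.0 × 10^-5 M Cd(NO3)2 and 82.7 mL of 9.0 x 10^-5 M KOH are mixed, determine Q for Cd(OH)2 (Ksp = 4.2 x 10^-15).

Total volume = 46.7 + 82.7 = 129.4 mL.
[Cd^2+] = 2.0 x 10^-5 × (46.7/129.4) = 7.22 x 10^-6 M
[OH^-] = 9.0 × 10^-5 × (82.7/129.4) = 5.75 × 10^-5 M
Cd(OH)2(s) ⇌ Cd^2+(aq) + 2 OH^-(aq), so Q = [Cd^2+][OH^-]^2
Q = (7.22 x 10^-6)(5.75 × 10^-5)^2 = 2.4 x 10^-14
Q > Ksp, so Cd(OH)2 will precipitate.

2.4 x 10^-14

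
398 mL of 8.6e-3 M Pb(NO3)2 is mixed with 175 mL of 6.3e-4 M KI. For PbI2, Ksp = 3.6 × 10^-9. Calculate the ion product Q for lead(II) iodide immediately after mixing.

Total volume = 398 + 175 = 573 mL.
[Pb^2+] = 8.6 × 10^-3 × (398/573) = 5.97 × 10^-3 M
[I^-] = 6.3 × 10^-4 × (175/573) = 1.92 × 10^-4 M
PbI2(s) <=> Pb^2+ + 2 I^-, so Q = [Pb^2+][I^-]^2
Q = (5.97 × 10^-3)(1.92 x 10^-4)^2 = 2.2 x 10^-10
Q < Ksp, so no precipitate of PbI2 forms.

Q = 2.2e-10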